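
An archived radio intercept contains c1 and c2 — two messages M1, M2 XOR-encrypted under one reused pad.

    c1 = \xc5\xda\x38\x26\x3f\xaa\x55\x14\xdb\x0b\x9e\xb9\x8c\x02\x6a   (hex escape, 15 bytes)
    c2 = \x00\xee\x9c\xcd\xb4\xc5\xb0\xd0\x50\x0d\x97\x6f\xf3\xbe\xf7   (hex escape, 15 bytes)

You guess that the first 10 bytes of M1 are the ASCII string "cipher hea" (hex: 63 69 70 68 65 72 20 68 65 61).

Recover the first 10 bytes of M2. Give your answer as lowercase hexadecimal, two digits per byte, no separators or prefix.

a65dd483ee1dc5acee67

First, c1 ⊕ c2 = (M1 ⊕ K) ⊕ (M2 ⊕ K) = M1 ⊕ M2, so the key drops out. Then M2 = (M1 ⊕ M2) ⊕ M1 over the first 10 bytes.
byte 0: (c5 ⊕ 00) ⊕ 63 = c5 ⊕ 63 = a6
byte 1: (da ⊕ ee) ⊕ 69 = 34 ⊕ 69 = 5d
byte 2: (38 ⊕ 9c) ⊕ 70 = a4 ⊕ 70 = d4
byte 3: (26 ⊕ cd) ⊕ 68 = eb ⊕ 68 = 83
byte 4: (3f ⊕ b4) ⊕ 65 = 8b ⊕ 65 = ee
byte 5: (aa ⊕ c5) ⊕ 72 = 6f ⊕ 72 = 1d
byte 6: (55 ⊕ b0) ⊕ 20 = e5 ⊕ 20 = c5
byte 7: (14 ⊕ d0) ⊕ 68 = c4 ⊕ 68 = ac
byte 8: (db ⊕ 50) ⊕ 65 = 8b ⊕ 65 = ee
byte 9: (0b ⊕ 0d) ⊕ 61 = 06 ⊕ 61 = 67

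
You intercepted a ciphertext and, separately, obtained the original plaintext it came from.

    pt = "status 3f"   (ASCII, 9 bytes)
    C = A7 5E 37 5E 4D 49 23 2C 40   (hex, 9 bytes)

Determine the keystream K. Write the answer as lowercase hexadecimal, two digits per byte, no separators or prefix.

d42a562a383a031f26

Since C = pt ⊕ K, XORing both sides with pt gives K = pt ⊕ C.
01110011 ^ 10100111 = 11010100
01110100 ^ 01011110 = 00101010
01100001 ^ 00110111 = 01010110
01110100 ^ 01011110 = 00101010
01110101 ^ 01001101 = 00111000
01110011 ^ 01001001 = 00111010
00100000 ^ 00100011 = 00000011
00110011 ^ 00101100 = 00011111
01100110 ^ 01000000 = 00100110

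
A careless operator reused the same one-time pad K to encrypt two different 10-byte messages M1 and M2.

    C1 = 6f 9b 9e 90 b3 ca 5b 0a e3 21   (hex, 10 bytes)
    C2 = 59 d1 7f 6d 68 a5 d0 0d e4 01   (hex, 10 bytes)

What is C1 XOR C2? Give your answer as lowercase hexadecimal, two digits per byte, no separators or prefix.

364ae1fddb6f8b070720

C1 ⊕ C2 = (M1 ⊕ K) ⊕ (M2 ⊕ K) = M1 ⊕ M2 — the shared key cancels under XOR.
byte 0: 6f XOR 59 = 36
byte 1: 9b XOR d1 = 4a
byte 2: 9e XOR 7f = e1
byte 3: 90 XOR 6d = fd
byte 4: b3 XOR 68 = db
byte 5: ca XOR a5 = 6f
byte 6: 5b XOR d0 = 8b
byte 7: 0a XOR 0d = 07
byte 8: e3 XOR e4 = 07
byte 9: 21 XOR 01 = 20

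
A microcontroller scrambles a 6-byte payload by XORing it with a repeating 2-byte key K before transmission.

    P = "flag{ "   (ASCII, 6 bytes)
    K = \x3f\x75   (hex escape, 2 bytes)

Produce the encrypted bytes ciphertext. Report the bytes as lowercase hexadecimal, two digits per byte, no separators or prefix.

The 2-byte key repeats, so the effective keystream is 3f 75 3f 75 3f 75.
byte 0: 66 ⊕ 3f = 59
byte 1: 6c ⊕ 75 = 19
byte 2: 61 ⊕ 3f = 5e
byte 3: 67 ⊕ 75 = 12
byte 4: 7b ⊕ 3f = 44
byte 5: 20 ⊕ 75 = 55

59195e124455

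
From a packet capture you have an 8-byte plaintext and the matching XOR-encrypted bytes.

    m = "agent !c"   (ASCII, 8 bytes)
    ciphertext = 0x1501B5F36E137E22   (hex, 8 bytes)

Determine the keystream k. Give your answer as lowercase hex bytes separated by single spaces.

Since ciphertext = m ⊕ k, XORing both sides with m gives k = m ⊕ ciphertext.
byte 0: 61 XOR 15 = 74
byte 1: 67 XOR 01 = 66
byte 2: 65 XOR b5 = d0
byte 3: 6e XOR f3 = 9d
byte 4: 74 XOR 6e = 1a
byte 5: 20 XOR 13 = 33
byte 6: 21 XOR 7e = 5f
byte 7: 63 XOR 22 = 41

74 66 d0 9d 1a 33 5f 41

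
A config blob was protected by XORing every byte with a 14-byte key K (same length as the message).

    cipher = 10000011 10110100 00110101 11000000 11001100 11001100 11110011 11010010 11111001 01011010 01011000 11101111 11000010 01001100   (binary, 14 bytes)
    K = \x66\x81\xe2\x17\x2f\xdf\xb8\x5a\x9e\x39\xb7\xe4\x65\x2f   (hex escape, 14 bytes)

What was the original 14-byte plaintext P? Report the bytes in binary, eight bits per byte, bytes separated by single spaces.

83 ^ 66 = e5
b4 ^ 81 = 35
35 ^ e2 = d7
c0 ^ 17 = d7
cc ^ 2f = e3
cc ^ df = 13
f3 ^ b8 = 4b
d2 ^ 5a = 88
f9 ^ 9e = 67
5a ^ 39 = 63
58 ^ b7 = ef
ef ^ e4 = 0b
c2 ^ 65 = a7
4c ^ 2f = 63

11100101 00110101 11010111 11010111 11100011 00010011 01001011 10001000 01100111 01100011 11101111 00001011 10100111 01100011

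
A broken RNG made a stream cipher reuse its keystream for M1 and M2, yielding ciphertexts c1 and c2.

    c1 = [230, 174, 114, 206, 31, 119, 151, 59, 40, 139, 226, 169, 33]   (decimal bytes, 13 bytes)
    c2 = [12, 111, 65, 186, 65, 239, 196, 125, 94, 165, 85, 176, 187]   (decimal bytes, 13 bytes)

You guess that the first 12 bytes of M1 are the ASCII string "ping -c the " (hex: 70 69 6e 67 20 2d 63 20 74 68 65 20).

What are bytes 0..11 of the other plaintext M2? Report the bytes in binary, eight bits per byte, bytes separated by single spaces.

10011010 10101000 01011101 00010011 01111110 10110101 00110000 01100110 00000010 01000110 11010010 00111001

First, c1 ⊕ c2 = (M1 ⊕ K) ⊕ (M2 ⊕ K) = M1 ⊕ M2, so the key drops out. Then M2 = (M1 ⊕ M2) ⊕ M1 over the first 12 bytes.
byte 0: (e6 xor 0c) xor 70 = ea xor 70 = 9a
byte 1: (ae xor 6f) xor 69 = c1 xor 69 = a8
byte 2: (72 xor 41) xor 6e = 33 xor 6e = 5d
byte 3: (ce xor ba) xor 67 = 74 xor 67 = 13
byte 4: (1f xor 41) xor 20 = 5e xor 20 = 7e
byte 5: (77 xor ef) xor 2d = 98 xor 2d = b5
byte 6: (97 xor c4) xor 63 = 53 xor 63 = 30
byte 7: (3b xor 7d) xor 20 = 46 xor 20 = 66
byte 8: (28 xor 5e) xor 74 = 76 xor 74 = 02
byte 9: (8b xor a5) xor 68 = 2e xor 68 = 46
byte 10: (e2 xor 55) xor 65 = b7 xor 65 = d2
byte 11: (a9 xor b0) xor 20 = 19 xor 20 = 39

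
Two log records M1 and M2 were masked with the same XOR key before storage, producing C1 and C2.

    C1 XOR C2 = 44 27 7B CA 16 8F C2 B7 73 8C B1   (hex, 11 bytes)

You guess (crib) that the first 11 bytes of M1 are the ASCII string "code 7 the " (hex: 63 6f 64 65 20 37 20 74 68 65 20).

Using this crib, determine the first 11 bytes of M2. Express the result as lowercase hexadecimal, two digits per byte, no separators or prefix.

27481faf36b8e2c31be991

Since C1 ⊕ C2 = M1 ⊕ M2, XORing with the guessed M1 bytes yields the corresponding M2 bytes: M2 = (C1 ⊕ C2) ⊕ M1.
byte 0: 01000100 ⊕ 01100011 = 00100111
byte 1: 00100111 ⊕ 01101111 = 01001000
byte 2: 01111011 ⊕ 01100100 = 00011111
byte 3: 11001010 ⊕ 01100101 = 10101111
byte 4: 00010110 ⊕ 00100000 = 00110110
byte 5: 10001111 ⊕ 00110111 = 10111000
byte 6: 11000010 ⊕ 00100000 = 11100010
byte 7: 10110111 ⊕ 01110100 = 11000011
byte 8: 01110011 ⊕ 01101000 = 00011011
byte 9: 10001100 ⊕ 01100101 = 11101001
byte 10: 10110001 ⊕ 00100000 = 10010001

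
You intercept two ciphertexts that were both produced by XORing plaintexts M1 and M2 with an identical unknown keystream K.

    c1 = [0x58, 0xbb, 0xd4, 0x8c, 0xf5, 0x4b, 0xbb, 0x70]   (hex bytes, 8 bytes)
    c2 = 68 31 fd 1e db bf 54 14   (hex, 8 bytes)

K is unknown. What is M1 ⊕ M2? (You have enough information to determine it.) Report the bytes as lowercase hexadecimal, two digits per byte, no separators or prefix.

308a29922ef4ef64

c1 ⊕ c2 = (M1 ⊕ K) ⊕ (M2 ⊕ K) = M1 ⊕ M2 — the shared key cancels under XOR.
58 XOR 68 = 30
bb XOR 31 = 8a
d4 XOR fd = 29
8c XOR 1e = 92
f5 XOR db = 2e
4b XOR bf = f4
bb XOR 54 = ef
70 XOR 14 = 64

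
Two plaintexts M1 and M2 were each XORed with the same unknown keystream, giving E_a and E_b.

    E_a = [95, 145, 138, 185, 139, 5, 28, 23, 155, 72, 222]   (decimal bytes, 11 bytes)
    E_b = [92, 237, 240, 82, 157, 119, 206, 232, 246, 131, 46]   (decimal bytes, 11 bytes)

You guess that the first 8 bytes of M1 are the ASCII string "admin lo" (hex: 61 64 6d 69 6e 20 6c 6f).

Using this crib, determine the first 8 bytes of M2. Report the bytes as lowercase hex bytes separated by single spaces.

First, E_a ⊕ E_b = (M1 ⊕ K) ⊕ (M2 ⊕ K) = M1 ⊕ M2, so the key drops out. Then M2 = (M1 ⊕ M2) ⊕ M1 over the first 8 bytes.
byte 0: (5f ⊕ 5c) ⊕ 61 = 03 ⊕ 61 = 62
byte 1: (91 ⊕ ed) ⊕ 64 = 7c ⊕ 64 = 18
byte 2: (8a ⊕ f0) ⊕ 6d = 7a ⊕ 6d = 17
byte 3: (b9 ⊕ 52) ⊕ 69 = eb ⊕ 69 = 82
byte 4: (8b ⊕ 9d) ⊕ 6e = 16 ⊕ 6e = 78
byte 5: (05 ⊕ 77) ⊕ 20 = 72 ⊕ 20 = 52
byte 6: (1c ⊕ ce) ⊕ 6c = d2 ⊕ 6c = be
byte 7: (17 ⊕ e8) ⊕ 6f = ff ⊕ 6f = 90

62 18 17 82 78 52 be 90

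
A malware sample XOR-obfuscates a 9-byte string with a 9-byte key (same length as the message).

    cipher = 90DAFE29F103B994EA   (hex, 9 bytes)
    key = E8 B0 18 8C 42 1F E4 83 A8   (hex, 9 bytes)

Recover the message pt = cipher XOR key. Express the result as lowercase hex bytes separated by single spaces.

78 6a e6 a5 b3 1c 5d 17 42

10010000 ⊕ 11101000 = 01111000
11011010 ⊕ 10110000 = 01101010
11111110 ⊕ 00011000 = 11100110
00101001 ⊕ 10001100 = 10100101
11110001 ⊕ 01000010 = 10110011
00000011 ⊕ 00011111 = 00011100
10111001 ⊕ 11100100 = 01011101
10010100 ⊕ 10000011 = 00010111
11101010 ⊕ 10101000 = 01000010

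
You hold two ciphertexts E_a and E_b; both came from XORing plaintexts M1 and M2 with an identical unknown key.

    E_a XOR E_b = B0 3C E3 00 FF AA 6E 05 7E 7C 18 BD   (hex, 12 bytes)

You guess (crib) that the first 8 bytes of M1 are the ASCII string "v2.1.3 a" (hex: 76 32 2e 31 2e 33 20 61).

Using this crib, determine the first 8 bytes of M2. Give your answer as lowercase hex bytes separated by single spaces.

Since E_a ⊕ E_b = M1 ⊕ M2, XORing with the guessed M1 bytes yields the corresponding M2 bytes: M2 = (E_a ⊕ E_b) ⊕ M1.
byte 0: b0 ⊕ 76 = c6
byte 1: 3c ⊕ 32 = 0e
byte 2: e3 ⊕ 2e = cd
byte 3: 00 ⊕ 31 = 31
byte 4: ff ⊕ 2e = d1
byte 5: aa ⊕ 33 = 99
byte 6: 6e ⊕ 20 = 4e
byte 7: 05 ⊕ 61 = 64

c6 0e cd 31 d1 99 4e 64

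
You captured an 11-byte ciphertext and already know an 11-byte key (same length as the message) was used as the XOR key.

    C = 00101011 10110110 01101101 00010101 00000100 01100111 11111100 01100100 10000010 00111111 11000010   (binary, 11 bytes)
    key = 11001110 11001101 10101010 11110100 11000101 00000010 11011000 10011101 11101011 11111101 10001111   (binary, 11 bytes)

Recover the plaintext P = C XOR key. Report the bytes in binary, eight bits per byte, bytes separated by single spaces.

11100101 01111011 11000111 11100001 11000001 01100101 00100100 11111001 01101001 11000010 01001101

2b ⊕ ce = e5
b6 ⊕ cd = 7b
6d ⊕ aa = c7
15 ⊕ f4 = e1
04 ⊕ c5 = c1
67 ⊕ 02 = 65
fc ⊕ d8 = 24
64 ⊕ 9d = f9
82 ⊕ eb = 69
3f ⊕ fd = c2
c2 ⊕ 8f = 4d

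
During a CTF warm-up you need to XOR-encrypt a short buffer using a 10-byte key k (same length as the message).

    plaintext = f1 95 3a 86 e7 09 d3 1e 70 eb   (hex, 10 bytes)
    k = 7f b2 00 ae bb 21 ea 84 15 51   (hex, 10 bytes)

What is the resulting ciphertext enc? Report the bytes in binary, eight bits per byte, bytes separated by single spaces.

10001110 00100111 00111010 00101000 01011100 00101000 00111001 10011010 01100101 10111010

XOR is its own inverse, so applying the key byte-wise gives the result directly.
f1 XOR 7f = 8e
95 XOR b2 = 27
3a XOR 00 = 3a
86 XOR ae = 28
e7 XOR bb = 5c
09 XOR 21 = 28
d3 XOR ea = 39
1e XOR 84 = 9a
70 XOR 15 = 65
eb XOR 51 = ba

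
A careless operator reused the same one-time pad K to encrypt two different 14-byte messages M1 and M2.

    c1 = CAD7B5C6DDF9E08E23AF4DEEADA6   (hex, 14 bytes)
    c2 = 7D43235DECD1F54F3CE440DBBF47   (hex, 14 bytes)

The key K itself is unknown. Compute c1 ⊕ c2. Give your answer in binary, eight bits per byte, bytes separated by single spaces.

c1 ⊕ c2 = (M1 ⊕ K) ⊕ (M2 ⊕ K) = M1 ⊕ M2 — the shared key cancels under XOR.
ca XOR 7d = b7
d7 XOR 43 = 94
b5 XOR 23 = 96
c6 XOR 5d = 9b
dd XOR ec = 31
f9 XOR d1 = 28
e0 XOR f5 = 15
8e XOR 4f = c1
23 XOR 3c = 1f
af XOR e4 = 4b
4d XOR 40 = 0d
ee XOR db = 35
ad XOR bf = 12
a6 XOR 47 = e1

10110111 10010100 10010110 10011011 00110001 00101000 00010101 11000001 00011111 01001011 00001101 00110101 00010010 11100001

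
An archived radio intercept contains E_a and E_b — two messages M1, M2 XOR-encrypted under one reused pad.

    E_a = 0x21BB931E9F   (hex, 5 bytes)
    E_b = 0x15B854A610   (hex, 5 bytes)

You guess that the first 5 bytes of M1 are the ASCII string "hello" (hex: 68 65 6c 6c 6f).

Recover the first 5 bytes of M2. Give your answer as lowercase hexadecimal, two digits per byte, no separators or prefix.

5c66abd4e0

First, E_a ⊕ E_b = (M1 ⊕ K) ⊕ (M2 ⊕ K) = M1 ⊕ M2, so the key drops out. Then M2 = (M1 ⊕ M2) ⊕ M1 over the first 5 bytes.
byte 0: (21 ⊕ 15) ⊕ 68 = 34 ⊕ 68 = 5c
byte 1: (bb ⊕ b8) ⊕ 65 = 03 ⊕ 65 = 66
byte 2: (93 ⊕ 54) ⊕ 6c = c7 ⊕ 6c = ab
byte 3: (1e ⊕ a6) ⊕ 6c = b8 ⊕ 6c = d4
byte 4: (9f ⊕ 10) ⊕ 6f = 8f ⊕ 6f = e0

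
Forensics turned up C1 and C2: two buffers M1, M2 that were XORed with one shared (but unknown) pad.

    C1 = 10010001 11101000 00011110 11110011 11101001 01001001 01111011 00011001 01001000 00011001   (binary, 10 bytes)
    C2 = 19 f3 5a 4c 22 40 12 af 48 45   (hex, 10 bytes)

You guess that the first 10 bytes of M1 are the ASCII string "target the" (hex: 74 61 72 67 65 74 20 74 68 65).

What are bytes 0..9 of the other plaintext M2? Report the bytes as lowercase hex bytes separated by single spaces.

First, C1 ⊕ C2 = (M1 ⊕ K) ⊕ (M2 ⊕ K) = M1 ⊕ M2, so the key drops out. Then M2 = (M1 ⊕ M2) ⊕ M1 over the first 10 bytes.
byte 0: (91 ^ 19) ^ 74 = 88 ^ 74 = fc
byte 1: (e8 ^ f3) ^ 61 = 1b ^ 61 = 7a
byte 2: (1e ^ 5a) ^ 72 = 44 ^ 72 = 36
byte 3: (f3 ^ 4c) ^ 67 = bf ^ 67 = d8
byte 4: (e9 ^ 22) ^ 65 = cb ^ 65 = ae
byte 5: (49 ^ 40) ^ 74 = 09 ^ 74 = 7d
byte 6: (7b ^ 12) ^ 20 = 69 ^ 20 = 49
byte 7: (19 ^ af) ^ 74 = b6 ^ 74 = c2
byte 8: (48 ^ 48) ^ 68 = 00 ^ 68 = 68
byte 9: (19 ^ 45) ^ 65 = 5c ^ 65 = 39

fc 7a 36 d8 ae 7d 49 c2 68 39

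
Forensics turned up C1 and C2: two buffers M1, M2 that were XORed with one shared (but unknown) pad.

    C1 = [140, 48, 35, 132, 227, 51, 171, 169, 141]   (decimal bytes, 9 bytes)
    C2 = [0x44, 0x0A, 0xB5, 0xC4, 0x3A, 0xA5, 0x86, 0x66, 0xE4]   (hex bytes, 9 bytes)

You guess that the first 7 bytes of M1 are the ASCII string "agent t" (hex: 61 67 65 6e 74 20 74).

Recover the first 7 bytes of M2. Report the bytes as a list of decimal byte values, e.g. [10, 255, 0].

First, C1 ⊕ C2 = (M1 ⊕ K) ⊕ (M2 ⊕ K) = M1 ⊕ M2, so the key drops out. Then M2 = (M1 ⊕ M2) ⊕ M1 over the first 7 bytes.
byte 0: (8c ^ 44) ^ 61 = c8 ^ 61 = a9
byte 1: (30 ^ 0a) ^ 67 = 3a ^ 67 = 5d
byte 2: (23 ^ b5) ^ 65 = 96 ^ 65 = f3
byte 3: (84 ^ c4) ^ 6e = 40 ^ 6e = 2e
byte 4: (e3 ^ 3a) ^ 74 = d9 ^ 74 = ad
byte 5: (33 ^ a5) ^ 20 = 96 ^ 20 = b6
byte 6: (ab ^ 86) ^ 74 = 2d ^ 74 = 59

[169, 93, 243, 46, 173, 182, 89]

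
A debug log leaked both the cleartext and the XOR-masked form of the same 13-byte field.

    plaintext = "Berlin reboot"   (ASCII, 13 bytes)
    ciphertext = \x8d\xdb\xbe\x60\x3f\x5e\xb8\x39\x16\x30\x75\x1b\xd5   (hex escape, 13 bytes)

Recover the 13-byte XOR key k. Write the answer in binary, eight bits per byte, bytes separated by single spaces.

Since ciphertext = plaintext ⊕ k, XORing both sides with plaintext gives k = plaintext ⊕ ciphertext.
byte 0: 42 xor 8d = cf
byte 1: 65 xor db = be
byte 2: 72 xor be = cc
byte 3: 6c xor 60 = 0c
byte 4: 69 xor 3f = 56
byte 5: 6e xor 5e = 30
byte 6: 20 xor b8 = 98
byte 7: 72 xor 39 = 4b
byte 8: 65 xor 16 = 73
byte 9: 62 xor 30 = 52
byte 10: 6f xor 75 = 1a
byte 11: 6f xor 1b = 74
byte 12: 74 xor d5 = a1

11001111 10111110 11001100 00001100 01010110 00110000 10011000 01001011 01110011 01010010 00011010 01110100 10100001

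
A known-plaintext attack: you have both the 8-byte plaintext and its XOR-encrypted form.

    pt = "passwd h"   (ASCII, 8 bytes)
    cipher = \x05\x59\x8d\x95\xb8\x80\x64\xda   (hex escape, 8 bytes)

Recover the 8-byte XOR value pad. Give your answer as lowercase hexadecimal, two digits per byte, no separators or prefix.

7538fee6cfe444b2

Since cipher = pt ⊕ pad, XORing both sides with pt gives pad = pt ⊕ cipher.
70 ⊕ 05 = 75
61 ⊕ 59 = 38
73 ⊕ 8d = fe
73 ⊕ 95 = e6
77 ⊕ b8 = cf
64 ⊕ 80 = e4
20 ⊕ 64 = 44
68 ⊕ da = b2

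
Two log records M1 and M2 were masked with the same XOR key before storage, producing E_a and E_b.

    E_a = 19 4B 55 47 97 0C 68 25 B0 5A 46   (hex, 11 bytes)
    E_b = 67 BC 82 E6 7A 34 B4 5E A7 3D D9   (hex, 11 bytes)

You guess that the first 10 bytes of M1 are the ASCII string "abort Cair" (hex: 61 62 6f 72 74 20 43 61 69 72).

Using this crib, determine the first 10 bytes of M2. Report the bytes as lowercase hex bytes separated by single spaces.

1f 95 b8 d3 99 18 9f 1a 7e 15

First, E_a ⊕ E_b = (M1 ⊕ K) ⊕ (M2 ⊕ K) = M1 ⊕ M2, so the key drops out. Then M2 = (M1 ⊕ M2) ⊕ M1 over the first 10 bytes.
byte 0: (19 XOR 67) XOR 61 = 7e XOR 61 = 1f
byte 1: (4b XOR bc) XOR 62 = f7 XOR 62 = 95
byte 2: (55 XOR 82) XOR 6f = d7 XOR 6f = b8
byte 3: (47 XOR e6) XOR 72 = a1 XOR 72 = d3
byte 4: (97 XOR 7a) XOR 74 = ed XOR 74 = 99
byte 5: (0c XOR 34) XOR 20 = 38 XOR 20 = 18
byte 6: (68 XOR b4) XOR 43 = dc XOR 43 = 9f
byte 7: (25 XOR 5e) XOR 61 = 7b XOR 61 = 1a
byte 8: (b0 XOR a7) XOR 69 = 17 XOR 69 = 7e
byte 9: (5a XOR 3d) XOR 72 = 67 XOR 72 = 15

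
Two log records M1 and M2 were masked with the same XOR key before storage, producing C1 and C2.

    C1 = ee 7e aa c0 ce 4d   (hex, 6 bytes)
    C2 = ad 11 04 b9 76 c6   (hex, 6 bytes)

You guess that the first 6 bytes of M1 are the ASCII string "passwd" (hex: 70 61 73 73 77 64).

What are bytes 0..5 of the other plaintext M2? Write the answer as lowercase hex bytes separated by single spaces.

First, C1 ⊕ C2 = (M1 ⊕ K) ⊕ (M2 ⊕ K) = M1 ⊕ M2, so the key drops out. Then M2 = (M1 ⊕ M2) ⊕ M1 over the first 6 bytes.
byte 0: (ee XOR ad) XOR 70 = 43 XOR 70 = 33
byte 1: (7e XOR 11) XOR 61 = 6f XOR 61 = 0e
byte 2: (aa XOR 04) XOR 73 = ae XOR 73 = dd
byte 3: (c0 XOR b9) XOR 73 = 79 XOR 73 = 0a
byte 4: (ce XOR 76) XOR 77 = b8 XOR 77 = cf
byte 5: (4d XOR c6) XOR 64 = 8b XOR 64 = ef

33 0e dd 0a cf ef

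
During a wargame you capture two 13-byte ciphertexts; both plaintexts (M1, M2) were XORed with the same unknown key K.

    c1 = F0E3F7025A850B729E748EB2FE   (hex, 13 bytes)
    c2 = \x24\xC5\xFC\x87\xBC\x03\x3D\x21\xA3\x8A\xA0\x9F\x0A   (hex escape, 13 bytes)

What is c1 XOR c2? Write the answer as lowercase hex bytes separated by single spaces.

d4 26 0b 85 e6 86 36 53 3d fe 2e 2d f4

c1 ⊕ c2 = (M1 ⊕ K) ⊕ (M2 ⊕ K) = M1 ⊕ M2 — the shared key cancels under XOR.
f0 XOR 24 = d4
e3 XOR c5 = 26
f7 XOR fc = 0b
02 XOR 87 = 85
5a XOR bc = e6
85 XOR 03 = 86
0b XOR 3d = 36
72 XOR 21 = 53
9e XOR a3 = 3d
74 XOR 8a = fe
8e XOR a0 = 2e
b2 XOR 9f = 2d
fe XOR 0a = f4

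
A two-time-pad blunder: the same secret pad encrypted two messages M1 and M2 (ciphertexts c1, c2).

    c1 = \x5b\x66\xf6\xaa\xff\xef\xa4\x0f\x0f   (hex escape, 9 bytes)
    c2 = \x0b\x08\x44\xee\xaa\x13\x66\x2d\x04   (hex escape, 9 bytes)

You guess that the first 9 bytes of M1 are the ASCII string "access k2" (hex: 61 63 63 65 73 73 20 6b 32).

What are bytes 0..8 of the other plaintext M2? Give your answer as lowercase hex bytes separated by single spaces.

First, c1 ⊕ c2 = (M1 ⊕ K) ⊕ (M2 ⊕ K) = M1 ⊕ M2, so the key drops out. Then M2 = (M1 ⊕ M2) ⊕ M1 over the first 9 bytes.
byte 0: (5b xor 0b) xor 61 = 50 xor 61 = 31
byte 1: (66 xor 08) xor 63 = 6e xor 63 = 0d
byte 2: (f6 xor 44) xor 63 = b2 xor 63 = d1
byte 3: (aa xor ee) xor 65 = 44 xor 65 = 21
byte 4: (ff xor aa) xor 73 = 55 xor 73 = 26
byte 5: (ef xor 13) xor 73 = fc xor 73 = 8f
byte 6: (a4 xor 66) xor 20 = c2 xor 20 = e2
byte 7: (0f xor 2d) xor 6b = 22 xor 6b = 49
byte 8: (0f xor 04) xor 32 = 0b xor 32 = 39

31 0d d1 21 26 8f e2 49 39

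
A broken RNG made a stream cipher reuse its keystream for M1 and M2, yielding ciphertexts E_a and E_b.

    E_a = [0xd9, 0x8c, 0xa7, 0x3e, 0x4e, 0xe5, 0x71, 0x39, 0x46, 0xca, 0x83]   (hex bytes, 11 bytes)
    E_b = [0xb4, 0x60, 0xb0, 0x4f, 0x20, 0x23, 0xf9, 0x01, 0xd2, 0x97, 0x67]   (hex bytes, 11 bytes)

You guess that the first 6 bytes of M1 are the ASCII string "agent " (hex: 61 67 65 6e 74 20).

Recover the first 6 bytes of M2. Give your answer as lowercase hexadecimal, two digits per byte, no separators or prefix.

First, E_a ⊕ E_b = (M1 ⊕ K) ⊕ (M2 ⊕ K) = M1 ⊕ M2, so the key drops out. Then M2 = (M1 ⊕ M2) ⊕ M1 over the first 6 bytes.
byte 0: (d9 XOR b4) XOR 61 = 6d XOR 61 = 0c
byte 1: (8c XOR 60) XOR 67 = ec XOR 67 = 8b
byte 2: (a7 XOR b0) XOR 65 = 17 XOR 65 = 72
byte 3: (3e XOR 4f) XOR 6e = 71 XOR 6e = 1f
byte 4: (4e XOR 20) XOR 74 = 6e XOR 74 = 1a
byte 5: (e5 XOR 23) XOR 20 = c6 XOR 20 = e6

0c8b721f1ae6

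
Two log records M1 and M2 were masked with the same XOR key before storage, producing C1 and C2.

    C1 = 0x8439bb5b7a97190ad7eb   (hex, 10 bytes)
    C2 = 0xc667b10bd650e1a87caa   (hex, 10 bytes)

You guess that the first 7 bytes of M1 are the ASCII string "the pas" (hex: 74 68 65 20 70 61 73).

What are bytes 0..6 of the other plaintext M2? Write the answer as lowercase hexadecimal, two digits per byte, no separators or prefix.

First, C1 ⊕ C2 = (M1 ⊕ K) ⊕ (M2 ⊕ K) = M1 ⊕ M2, so the key drops out. Then M2 = (M1 ⊕ M2) ⊕ M1 over the first 7 bytes.
byte 0: (84 ^ c6) ^ 74 = 42 ^ 74 = 36
byte 1: (39 ^ 67) ^ 68 = 5e ^ 68 = 36
byte 2: (bb ^ b1) ^ 65 = 0a ^ 65 = 6f
byte 3: (5b ^ 0b) ^ 20 = 50 ^ 20 = 70
byte 4: (7a ^ d6) ^ 70 = ac ^ 70 = dc
byte 5: (97 ^ 50) ^ 61 = c7 ^ 61 = a6
byte 6: (19 ^ e1) ^ 73 = f8 ^ 73 = 8b

36366f70dca68b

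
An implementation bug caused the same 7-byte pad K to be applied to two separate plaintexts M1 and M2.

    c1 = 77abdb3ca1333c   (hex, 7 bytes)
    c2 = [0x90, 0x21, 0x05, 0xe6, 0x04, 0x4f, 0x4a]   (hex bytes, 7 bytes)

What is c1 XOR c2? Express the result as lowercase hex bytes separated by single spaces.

c1 ⊕ c2 = (M1 ⊕ K) ⊕ (M2 ⊕ K) = M1 ⊕ M2 — the shared key cancels under XOR.
01110111 ⊕ 10010000 = 11100111
10101011 ⊕ 00100001 = 10001010
11011011 ⊕ 00000101 = 11011110
00111100 ⊕ 11100110 = 11011010
10100001 ⊕ 00000100 = 10100101
00110011 ⊕ 01001111 = 01111100
00111100 ⊕ 01001010 = 01110110

e7 8a de da a5 7c 76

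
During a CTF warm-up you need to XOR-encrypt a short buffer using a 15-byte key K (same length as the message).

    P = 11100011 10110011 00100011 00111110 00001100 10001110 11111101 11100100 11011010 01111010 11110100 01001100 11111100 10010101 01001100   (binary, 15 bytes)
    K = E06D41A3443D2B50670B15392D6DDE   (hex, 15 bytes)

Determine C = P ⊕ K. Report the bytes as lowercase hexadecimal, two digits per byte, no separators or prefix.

03de629d48b3d6b4bd71e175d1f892

byte 0: e3 xor e0 = 03
byte 1: b3 xor 6d = de
byte 2: 23 xor 41 = 62
byte 3: 3e xor a3 = 9d
byte 4: 0c xor 44 = 48
byte 5: 8e xor 3d = b3
byte 6: fd xor 2b = d6
byte 7: e4 xor 50 = b4
byte 8: da xor 67 = bd
byte 9: 7a xor 0b = 71
byte 10: f4 xor 15 = e1
byte 11: 4c xor 39 = 75
byte 12: fc xor 2d = d1
byte 13: 95 xor 6d = f8
byte 14: 4c xor de = 92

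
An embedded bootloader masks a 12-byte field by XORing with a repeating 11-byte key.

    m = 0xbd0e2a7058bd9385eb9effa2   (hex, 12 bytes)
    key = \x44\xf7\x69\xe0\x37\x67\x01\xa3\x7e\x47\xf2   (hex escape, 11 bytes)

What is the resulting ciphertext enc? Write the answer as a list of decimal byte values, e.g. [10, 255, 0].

[249, 249, 67, 144, 111, 218, 146, 38, 149, 217, 13, 230]

The 11-byte key repeats, so the effective keystream is 44 f7 69 e0 37 67 01 a3 7e 47 f2 44.
byte 0: 189 ⊕  68 = 249
byte 1:  14 ⊕ 247 = 249
byte 2:  42 ⊕ 105 =  67
byte 3: 112 ⊕ 224 = 144
byte 4:  88 ⊕  55 = 111
byte 5: 189 ⊕ 103 = 218
byte 6: 147 ⊕   1 = 146
byte 7: 133 ⊕ 163 =  38
byte 8: 235 ⊕ 126 = 149
byte 9: 158 ⊕  71 = 217
byte 10: 255 ⊕ 242 =  13
byte 11: 162 ⊕  68 = 230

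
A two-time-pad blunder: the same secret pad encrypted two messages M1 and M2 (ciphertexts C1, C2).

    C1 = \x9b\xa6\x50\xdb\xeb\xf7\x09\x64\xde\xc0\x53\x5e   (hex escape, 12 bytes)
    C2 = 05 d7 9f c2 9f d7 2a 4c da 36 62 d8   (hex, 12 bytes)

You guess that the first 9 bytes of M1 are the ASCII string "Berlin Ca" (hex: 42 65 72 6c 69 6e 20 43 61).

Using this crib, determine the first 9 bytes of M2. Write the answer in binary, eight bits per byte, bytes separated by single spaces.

11011100 00010100 10111101 01110101 00011101 01001110 00000011 01101011 01100101

First, C1 ⊕ C2 = (M1 ⊕ K) ⊕ (M2 ⊕ K) = M1 ⊕ M2, so the key drops out. Then M2 = (M1 ⊕ M2) ⊕ M1 over the first 9 bytes.
byte 0: (9b xor 05) xor 42 = 9e xor 42 = dc
byte 1: (a6 xor d7) xor 65 = 71 xor 65 = 14
byte 2: (50 xor 9f) xor 72 = cf xor 72 = bd
byte 3: (db xor c2) xor 6c = 19 xor 6c = 75
byte 4: (eb xor 9f) xor 69 = 74 xor 69 = 1d
byte 5: (f7 xor d7) xor 6e = 20 xor 6e = 4e
byte 6: (09 xor 2a) xor 20 = 23 xor 20 = 03
byte 7: (64 xor 4c) xor 43 = 28 xor 43 = 6b
byte 8: (de xor da) xor 61 = 04 xor 61 = 65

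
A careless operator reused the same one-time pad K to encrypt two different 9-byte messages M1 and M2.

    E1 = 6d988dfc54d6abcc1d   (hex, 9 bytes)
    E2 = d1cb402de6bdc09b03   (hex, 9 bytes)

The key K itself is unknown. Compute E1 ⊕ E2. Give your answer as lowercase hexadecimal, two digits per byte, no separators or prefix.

E1 ⊕ E2 = (M1 ⊕ K) ⊕ (M2 ⊕ K) = M1 ⊕ M2 — the shared key cancels under XOR.
byte 0: 6d ⊕ d1 = bc
byte 1: 98 ⊕ cb = 53
byte 2: 8d ⊕ 40 = cd
byte 3: fc ⊕ 2d = d1
byte 4: 54 ⊕ e6 = b2
byte 5: d6 ⊕ bd = 6b
byte 6: ab ⊕ c0 = 6b
byte 7: cc ⊕ 9b = 57
byte 8: 1d ⊕ 03 = 1e

bc53cdd1b26b6b571e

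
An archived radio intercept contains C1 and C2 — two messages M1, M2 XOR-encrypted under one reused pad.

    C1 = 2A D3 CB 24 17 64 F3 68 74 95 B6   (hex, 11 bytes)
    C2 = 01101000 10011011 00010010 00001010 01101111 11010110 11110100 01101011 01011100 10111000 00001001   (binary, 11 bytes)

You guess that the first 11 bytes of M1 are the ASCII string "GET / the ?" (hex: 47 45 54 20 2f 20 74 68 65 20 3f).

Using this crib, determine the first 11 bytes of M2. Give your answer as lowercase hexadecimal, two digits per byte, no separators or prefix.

First, C1 ⊕ C2 = (M1 ⊕ K) ⊕ (M2 ⊕ K) = M1 ⊕ M2, so the key drops out. Then M2 = (M1 ⊕ M2) ⊕ M1 over the first 11 bytes.
byte 0: (2a xor 68) xor 47 = 42 xor 47 = 05
byte 1: (d3 xor 9b) xor 45 = 48 xor 45 = 0d
byte 2: (cb xor 12) xor 54 = d9 xor 54 = 8d
byte 3: (24 xor 0a) xor 20 = 2e xor 20 = 0e
byte 4: (17 xor 6f) xor 2f = 78 xor 2f = 57
byte 5: (64 xor d6) xor 20 = b2 xor 20 = 92
byte 6: (f3 xor f4) xor 74 = 07 xor 74 = 73
byte 7: (68 xor 6b) xor 68 = 03 xor 68 = 6b
byte 8: (74 xor 5c) xor 65 = 28 xor 65 = 4d
byte 9: (95 xor b8) xor 20 = 2d xor 20 = 0d
byte 10: (b6 xor 09) xor 3f = bf xor 3f = 80

050d8d0e5792736b4d0d80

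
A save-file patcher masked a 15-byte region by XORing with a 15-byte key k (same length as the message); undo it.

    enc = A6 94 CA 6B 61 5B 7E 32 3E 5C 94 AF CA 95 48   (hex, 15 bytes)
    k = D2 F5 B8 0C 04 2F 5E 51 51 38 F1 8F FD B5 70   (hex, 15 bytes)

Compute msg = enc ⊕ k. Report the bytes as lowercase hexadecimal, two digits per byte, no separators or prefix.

XOR is its own inverse, so applying the key byte-wise gives the result directly.
10100110 XOR 11010010 = 01110100
10010100 XOR 11110101 = 01100001
11001010 XOR 10111000 = 01110010
01101011 XOR 00001100 = 01100111
01100001 XOR 00000100 = 01100101
01011011 XOR 00101111 = 01110100
01111110 XOR 01011110 = 00100000
00110010 XOR 01010001 = 01100011
00111110 XOR 01010001 = 01101111
01011100 XOR 00111000 = 01100100
10010100 XOR 11110001 = 01100101
10101111 XOR 10001111 = 00100000
11001010 XOR 11111101 = 00110111
10010101 XOR 10110101 = 00100000
01001000 XOR 01110000 = 00111000

74617267657420636f646520372038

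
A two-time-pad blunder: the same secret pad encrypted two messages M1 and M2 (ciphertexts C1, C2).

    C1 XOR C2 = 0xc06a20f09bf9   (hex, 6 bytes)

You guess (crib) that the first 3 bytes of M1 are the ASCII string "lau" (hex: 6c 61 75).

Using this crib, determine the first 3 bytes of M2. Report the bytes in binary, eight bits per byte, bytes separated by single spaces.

10101100 00001011 01010101

Since C1 ⊕ C2 = M1 ⊕ M2, XORing with the guessed M1 bytes yields the corresponding M2 bytes: M2 = (C1 ⊕ C2) ⊕ M1.
c0 xor 6c = ac
6a xor 61 = 0b
20 xor 75 = 55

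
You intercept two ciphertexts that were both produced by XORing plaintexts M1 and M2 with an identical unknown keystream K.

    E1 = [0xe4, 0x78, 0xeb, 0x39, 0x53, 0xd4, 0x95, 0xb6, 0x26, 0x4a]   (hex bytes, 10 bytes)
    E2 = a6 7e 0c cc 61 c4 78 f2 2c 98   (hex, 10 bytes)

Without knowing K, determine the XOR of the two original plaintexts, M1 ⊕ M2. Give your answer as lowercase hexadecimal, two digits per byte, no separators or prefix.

4206e7f53210ed440ad2

E1 ⊕ E2 = (M1 ⊕ K) ⊕ (M2 ⊕ K) = M1 ⊕ M2 — the shared key cancels under XOR.
e4 ⊕ a6 = 42
78 ⊕ 7e = 06
eb ⊕ 0c = e7
39 ⊕ cc = f5
53 ⊕ 61 = 32
d4 ⊕ c4 = 10
95 ⊕ 78 = ed
b6 ⊕ f2 = 44
26 ⊕ 2c = 0a
4a ⊕ 98 = d2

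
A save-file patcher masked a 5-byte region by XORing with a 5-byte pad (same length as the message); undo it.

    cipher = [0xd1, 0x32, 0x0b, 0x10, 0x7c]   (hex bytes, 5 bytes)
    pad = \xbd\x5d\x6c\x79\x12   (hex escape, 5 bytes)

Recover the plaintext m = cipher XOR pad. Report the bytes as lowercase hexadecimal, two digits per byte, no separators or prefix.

byte 0: d1 ^ bd = 6c
byte 1: 32 ^ 5d = 6f
byte 2: 0b ^ 6c = 67
byte 3: 10 ^ 79 = 69
byte 4: 7c ^ 12 = 6e

6c6f67696e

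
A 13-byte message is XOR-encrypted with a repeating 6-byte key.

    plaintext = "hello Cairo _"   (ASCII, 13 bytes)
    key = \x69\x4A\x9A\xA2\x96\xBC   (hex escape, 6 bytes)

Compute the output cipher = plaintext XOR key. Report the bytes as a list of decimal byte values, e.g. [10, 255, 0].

The 6-byte key repeats, so the effective keystream is 69 4a 9a a2 96 bc 69 4a 9a a2 96 bc 69.
byte 0: 104 ^ 105 =   1
byte 1: 101 ^  74 =  47
byte 2: 108 ^ 154 = 246
byte 3: 108 ^ 162 = 206
byte 4: 111 ^ 150 = 249
byte 5:  32 ^ 188 = 156
byte 6:  67 ^ 105 =  42
byte 7:  97 ^  74 =  43
byte 8: 105 ^ 154 = 243
byte 9: 114 ^ 162 = 208
byte 10: 111 ^ 150 = 249
byte 11:  32 ^ 188 = 156
byte 12:  95 ^ 105 =  54

[1, 47, 246, 206, 249, 156, 42, 43, 243, 208, 249, 156, 54]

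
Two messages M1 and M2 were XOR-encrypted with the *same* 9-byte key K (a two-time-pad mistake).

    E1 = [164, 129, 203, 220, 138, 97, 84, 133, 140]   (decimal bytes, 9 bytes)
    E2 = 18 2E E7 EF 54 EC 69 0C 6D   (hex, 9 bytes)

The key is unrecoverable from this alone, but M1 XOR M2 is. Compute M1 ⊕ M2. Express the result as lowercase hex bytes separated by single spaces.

E1 ⊕ E2 = (M1 ⊕ K) ⊕ (M2 ⊕ K) = M1 ⊕ M2 — the shared key cancels under XOR.
10100100 ^ 00011000 = 10111100
10000001 ^ 00101110 = 10101111
11001011 ^ 11100111 = 00101100
11011100 ^ 11101111 = 00110011
10001010 ^ 01010100 = 11011110
01100001 ^ 11101100 = 10001101
01010100 ^ 01101001 = 00111101
10000101 ^ 00001100 = 10001001
10001100 ^ 01101101 = 11100001

bc af 2c 33 de 8d 3d 89 e1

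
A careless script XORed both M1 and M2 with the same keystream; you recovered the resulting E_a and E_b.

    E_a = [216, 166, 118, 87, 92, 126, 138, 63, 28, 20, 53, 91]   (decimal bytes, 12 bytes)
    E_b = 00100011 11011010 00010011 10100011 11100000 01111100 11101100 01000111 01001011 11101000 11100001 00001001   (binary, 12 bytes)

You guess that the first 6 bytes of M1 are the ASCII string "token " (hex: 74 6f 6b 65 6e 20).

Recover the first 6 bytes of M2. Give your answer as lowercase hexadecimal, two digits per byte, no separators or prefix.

First, E_a ⊕ E_b = (M1 ⊕ K) ⊕ (M2 ⊕ K) = M1 ⊕ M2, so the key drops out. Then M2 = (M1 ⊕ M2) ⊕ M1 over the first 6 bytes.
byte 0: (d8 ⊕ 23) ⊕ 74 = fb ⊕ 74 = 8f
byte 1: (a6 ⊕ da) ⊕ 6f = 7c ⊕ 6f = 13
byte 2: (76 ⊕ 13) ⊕ 6b = 65 ⊕ 6b = 0e
byte 3: (57 ⊕ a3) ⊕ 65 = f4 ⊕ 65 = 91
byte 4: (5c ⊕ e0) ⊕ 6e = bc ⊕ 6e = d2
byte 5: (7e ⊕ 7c) ⊕ 20 = 02 ⊕ 20 = 22

8f130e91d222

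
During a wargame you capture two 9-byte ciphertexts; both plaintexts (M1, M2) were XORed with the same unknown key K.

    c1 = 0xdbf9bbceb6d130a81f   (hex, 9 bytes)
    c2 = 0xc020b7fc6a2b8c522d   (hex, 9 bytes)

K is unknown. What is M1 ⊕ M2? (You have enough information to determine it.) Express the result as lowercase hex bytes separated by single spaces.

c1 ⊕ c2 = (M1 ⊕ K) ⊕ (M2 ⊕ K) = M1 ⊕ M2 — the shared key cancels under XOR.
11011011 xor 11000000 = 00011011
11111001 xor 00100000 = 11011001
10111011 xor 10110111 = 00001100
11001110 xor 11111100 = 00110010
10110110 xor 01101010 = 11011100
11010001 xor 00101011 = 11111010
00110000 xor 10001100 = 10111100
10101000 xor 01010010 = 11111010
00011111 xor 00101101 = 00110010

1b d9 0c 32 dc fa bc fa 32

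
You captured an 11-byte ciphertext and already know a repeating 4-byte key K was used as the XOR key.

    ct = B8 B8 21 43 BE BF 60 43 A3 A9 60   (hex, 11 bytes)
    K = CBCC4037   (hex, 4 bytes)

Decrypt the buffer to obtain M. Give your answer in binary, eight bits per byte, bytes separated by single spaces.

01110011 01110100 01100001 01110100 01110101 01110011 00100000 01110100 01101000 01100101 00100000

The 4-byte key repeats, so the effective keystream is cb cc 40 37 cb cc 40 37 cb cc 40.
byte 0: b8 ^ cb = 73
byte 1: b8 ^ cc = 74
byte 2: 21 ^ 40 = 61
byte 3: 43 ^ 37 = 74
byte 4: be ^ cb = 75
byte 5: bf ^ cc = 73
byte 6: 60 ^ 40 = 20
byte 7: 43 ^ 37 = 74
byte 8: a3 ^ cb = 68
byte 9: a9 ^ cc = 65
byte 10: 60 ^ 40 = 20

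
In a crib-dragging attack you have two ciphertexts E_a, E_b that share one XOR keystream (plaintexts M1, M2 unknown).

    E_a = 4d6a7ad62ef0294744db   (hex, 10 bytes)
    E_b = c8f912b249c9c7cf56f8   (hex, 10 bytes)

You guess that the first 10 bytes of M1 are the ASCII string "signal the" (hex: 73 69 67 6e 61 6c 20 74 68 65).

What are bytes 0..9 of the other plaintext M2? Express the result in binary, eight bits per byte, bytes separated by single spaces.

11110110 11111010 00001111 00001010 00000110 01010101 11001110 11111100 01111010 01000110

First, E_a ⊕ E_b = (M1 ⊕ K) ⊕ (M2 ⊕ K) = M1 ⊕ M2, so the key drops out. Then M2 = (M1 ⊕ M2) ⊕ M1 over the first 10 bytes.
byte 0: (4d ⊕ c8) ⊕ 73 = 85 ⊕ 73 = f6
byte 1: (6a ⊕ f9) ⊕ 69 = 93 ⊕ 69 = fa
byte 2: (7a ⊕ 12) ⊕ 67 = 68 ⊕ 67 = 0f
byte 3: (d6 ⊕ b2) ⊕ 6e = 64 ⊕ 6e = 0a
byte 4: (2e ⊕ 49) ⊕ 61 = 67 ⊕ 61 = 06
byte 5: (f0 ⊕ c9) ⊕ 6c = 39 ⊕ 6c = 55
byte 6: (29 ⊕ c7) ⊕ 20 = ee ⊕ 20 = ce
byte 7: (47 ⊕ cf) ⊕ 74 = 88 ⊕ 74 = fc
byte 8: (44 ⊕ 56) ⊕ 68 = 12 ⊕ 68 = 7a
byte 9: (db ⊕ f8) ⊕ 65 = 23 ⊕ 65 = 46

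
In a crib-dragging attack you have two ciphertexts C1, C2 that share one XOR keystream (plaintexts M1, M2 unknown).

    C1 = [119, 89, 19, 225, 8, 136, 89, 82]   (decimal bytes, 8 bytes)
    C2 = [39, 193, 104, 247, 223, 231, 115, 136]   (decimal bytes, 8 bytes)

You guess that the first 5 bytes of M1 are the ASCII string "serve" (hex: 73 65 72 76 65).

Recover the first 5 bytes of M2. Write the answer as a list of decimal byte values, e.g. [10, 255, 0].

First, C1 ⊕ C2 = (M1 ⊕ K) ⊕ (M2 ⊕ K) = M1 ⊕ M2, so the key drops out. Then M2 = (M1 ⊕ M2) ⊕ M1 over the first 5 bytes.
byte 0: (77 xor 27) xor 73 = 50 xor 73 = 23
byte 1: (59 xor c1) xor 65 = 98 xor 65 = fd
byte 2: (13 xor 68) xor 72 = 7b xor 72 = 09
byte 3: (e1 xor f7) xor 76 = 16 xor 76 = 60
byte 4: (08 xor df) xor 65 = d7 xor 65 = b2

[35, 253, 9, 96, 178]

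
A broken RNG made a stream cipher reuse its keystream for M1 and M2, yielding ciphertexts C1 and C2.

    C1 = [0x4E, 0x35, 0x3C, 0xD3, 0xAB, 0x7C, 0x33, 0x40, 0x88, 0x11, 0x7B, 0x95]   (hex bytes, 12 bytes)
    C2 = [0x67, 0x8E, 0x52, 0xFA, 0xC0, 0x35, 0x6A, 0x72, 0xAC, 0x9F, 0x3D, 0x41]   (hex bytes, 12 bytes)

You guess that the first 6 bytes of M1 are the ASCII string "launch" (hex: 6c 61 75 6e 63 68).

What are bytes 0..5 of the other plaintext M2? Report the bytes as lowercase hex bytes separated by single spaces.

First, C1 ⊕ C2 = (M1 ⊕ K) ⊕ (M2 ⊕ K) = M1 ⊕ M2, so the key drops out. Then M2 = (M1 ⊕ M2) ⊕ M1 over the first 6 bytes.
byte 0: (4e ⊕ 67) ⊕ 6c = 29 ⊕ 6c = 45
byte 1: (35 ⊕ 8e) ⊕ 61 = bb ⊕ 61 = da
byte 2: (3c ⊕ 52) ⊕ 75 = 6e ⊕ 75 = 1b
byte 3: (d3 ⊕ fa) ⊕ 6e = 29 ⊕ 6e = 47
byte 4: (ab ⊕ c0) ⊕ 63 = 6b ⊕ 63 = 08
byte 5: (7c ⊕ 35) ⊕ 68 = 49 ⊕ 68 = 21

45 da 1b 47 08 21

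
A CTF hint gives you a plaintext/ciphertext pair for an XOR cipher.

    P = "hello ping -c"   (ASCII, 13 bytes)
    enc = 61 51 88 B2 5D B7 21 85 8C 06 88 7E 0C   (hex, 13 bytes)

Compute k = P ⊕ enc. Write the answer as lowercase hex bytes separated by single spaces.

Since enc = P ⊕ k, XORing both sides with P gives k = P ⊕ enc.
68 xor 61 = 09
65 xor 51 = 34
6c xor 88 = e4
6c xor b2 = de
6f xor 5d = 32
20 xor b7 = 97
70 xor 21 = 51
69 xor 85 = ec
6e xor 8c = e2
67 xor 06 = 61
20 xor 88 = a8
2d xor 7e = 53
63 xor 0c = 6f

09 34 e4 de 32 97 51 ec e2 61 a8 53 6f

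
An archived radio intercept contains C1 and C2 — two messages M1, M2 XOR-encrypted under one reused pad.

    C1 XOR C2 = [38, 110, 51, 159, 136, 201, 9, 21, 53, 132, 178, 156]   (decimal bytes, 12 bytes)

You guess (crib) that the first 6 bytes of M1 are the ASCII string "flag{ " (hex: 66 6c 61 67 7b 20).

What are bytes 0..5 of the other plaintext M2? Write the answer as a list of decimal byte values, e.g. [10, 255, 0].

Since C1 ⊕ C2 = M1 ⊕ M2, XORing with the guessed M1 bytes yields the corresponding M2 bytes: M2 = (C1 ⊕ C2) ⊕ M1.
26 XOR 66 = 40
6e XOR 6c = 02
33 XOR 61 = 52
9f XOR 67 = f8
88 XOR 7b = f3
c9 XOR 20 = e9

[64, 2, 82, 248, 243, 233]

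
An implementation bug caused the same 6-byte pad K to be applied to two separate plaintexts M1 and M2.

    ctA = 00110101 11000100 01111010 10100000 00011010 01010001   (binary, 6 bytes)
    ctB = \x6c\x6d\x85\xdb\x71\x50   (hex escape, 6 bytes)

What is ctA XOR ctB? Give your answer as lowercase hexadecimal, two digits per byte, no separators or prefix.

59a9ff7b6b01

ctA ⊕ ctB = (M1 ⊕ K) ⊕ (M2 ⊕ K) = M1 ⊕ M2 — the shared key cancels under XOR.
byte 0:  53 xor 108 =  89
byte 1: 196 xor 109 = 169
byte 2: 122 xor 133 = 255
byte 3: 160 xor 219 = 123
byte 4:  26 xor 113 = 107
byte 5:  81 xor  80 =   1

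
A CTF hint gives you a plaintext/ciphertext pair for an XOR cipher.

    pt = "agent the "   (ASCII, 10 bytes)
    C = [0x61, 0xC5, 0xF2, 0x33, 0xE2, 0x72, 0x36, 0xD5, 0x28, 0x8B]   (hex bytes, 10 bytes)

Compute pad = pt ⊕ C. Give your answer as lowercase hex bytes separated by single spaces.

Since C = pt ⊕ pad, XORing both sides with pt gives pad = pt ⊕ C.
61 ^ 61 = 00
67 ^ c5 = a2
65 ^ f2 = 97
6e ^ 33 = 5d
74 ^ e2 = 96
20 ^ 72 = 52
74 ^ 36 = 42
68 ^ d5 = bd
65 ^ 28 = 4d
20 ^ 8b = ab

00 a2 97 5d 96 52 42 bd 4d ab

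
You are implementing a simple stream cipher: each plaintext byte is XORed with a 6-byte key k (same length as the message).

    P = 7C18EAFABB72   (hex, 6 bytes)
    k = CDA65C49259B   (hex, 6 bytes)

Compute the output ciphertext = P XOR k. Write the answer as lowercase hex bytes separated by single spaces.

byte 0: 01111100 ⊕ 11001101 = 10110001
byte 1: 00011000 ⊕ 10100110 = 10111110
byte 2: 11101010 ⊕ 01011100 = 10110110
byte 3: 11111010 ⊕ 01001001 = 10110011
byte 4: 10111011 ⊕ 00100101 = 10011110
byte 5: 01110010 ⊕ 10011011 = 11101001

b1 be b6 b3 9e e9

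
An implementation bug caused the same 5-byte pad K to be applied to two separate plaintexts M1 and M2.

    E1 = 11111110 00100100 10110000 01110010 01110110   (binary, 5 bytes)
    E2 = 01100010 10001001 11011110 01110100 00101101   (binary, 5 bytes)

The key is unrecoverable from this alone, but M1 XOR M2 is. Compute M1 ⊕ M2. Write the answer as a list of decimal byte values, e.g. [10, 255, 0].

E1 ⊕ E2 = (M1 ⊕ K) ⊕ (M2 ⊕ K) = M1 ⊕ M2 — the shared key cancels under XOR.
fe XOR 62 = 9c
24 XOR 89 = ad
b0 XOR de = 6e
72 XOR 74 = 06
76 XOR 2d = 5b

[156, 173, 110, 6, 91]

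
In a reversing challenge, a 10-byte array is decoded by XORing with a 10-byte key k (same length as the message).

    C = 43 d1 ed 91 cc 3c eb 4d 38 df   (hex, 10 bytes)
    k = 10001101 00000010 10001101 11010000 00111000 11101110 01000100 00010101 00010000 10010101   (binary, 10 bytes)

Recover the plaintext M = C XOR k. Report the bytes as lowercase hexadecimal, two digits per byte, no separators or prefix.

byte 0: 43 xor 8d = ce
byte 1: d1 xor 02 = d3
byte 2: ed xor 8d = 60
byte 3: 91 xor d0 = 41
byte 4: cc xor 38 = f4
byte 5: 3c xor ee = d2
byte 6: eb xor 44 = af
byte 7: 4d xor 15 = 58
byte 8: 38 xor 10 = 28
byte 9: df xor 95 = 4a

ced36041f4d2af58284a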